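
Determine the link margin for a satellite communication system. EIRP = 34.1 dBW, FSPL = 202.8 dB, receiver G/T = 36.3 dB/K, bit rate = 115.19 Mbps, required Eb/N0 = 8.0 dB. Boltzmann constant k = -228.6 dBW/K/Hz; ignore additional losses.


C/N0 = EIRP - FSPL + G/T - k = 34.1 - 202.8 + 36.3 - (-228.6)
C/N0 = 96.2000 dB-Hz
R_b = 115.19 Mbps = 1.1519e+08 bps -> 10*log10(R_b) = 80.6141 dB-Hz
Eb/N0 = C/N0 - 10*log10(R_b) = 96.2000 - 80.6141 = 15.5859 dB
Margin = Eb/N0 - Eb/N0_req = 15.5859 - 8.0 = 7.5859 dB (link closes)

7.5859 dB


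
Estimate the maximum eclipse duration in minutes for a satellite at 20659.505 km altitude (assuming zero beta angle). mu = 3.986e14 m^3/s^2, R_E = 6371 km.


r = 27030.5050 km
T = 737.1251 min
Eclipse fraction = arcsin(R_E/r)/pi = arcsin(6371.0000/27030.5050)/pi
= arcsin(0.2356967)/pi = 0.07573718
Eclipse duration = 0.07573718 * 737.1251 = 55.8278 min

55.8278 minutes


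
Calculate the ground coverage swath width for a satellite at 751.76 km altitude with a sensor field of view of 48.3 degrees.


FOV = 48.3 deg = 0.842994 rad
swath = 2 * alt * tan(FOV/2) = 2 * 751.76 * tan(0.421497)
swath = 2 * 751.76 * 0.4483693
swath = 674.1322 km

674.1322 km


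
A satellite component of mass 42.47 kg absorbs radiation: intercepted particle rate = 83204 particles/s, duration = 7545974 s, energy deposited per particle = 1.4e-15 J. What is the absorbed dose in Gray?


Total energy deposited = rate * time * E_per
  = 83204 * 7545974 * 1.4e-15 = 8.7899731e-04 J
Dose = E_total / mass = 8.7899731e-04 / 42.47
Dose = 2.0696899e-05 Gy

2.0697e-05 Gy


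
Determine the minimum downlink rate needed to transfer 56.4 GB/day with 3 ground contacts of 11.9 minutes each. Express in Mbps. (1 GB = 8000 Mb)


total contact time = 3 * 11.9 * 60 = 2142.0000 s
data = 56.4 GB = 451200.0000 Mb
rate = 451200.0000 / 2142.0000 = 210.6443 Mbps

210.6443 Mbps


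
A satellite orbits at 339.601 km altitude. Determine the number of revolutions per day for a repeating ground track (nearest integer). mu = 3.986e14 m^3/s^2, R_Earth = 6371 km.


r = 6.710601e+06 m
T = 2*pi*sqrt(r^3/mu) = 5470.8316 s = 91.1805 min
revs/day = 1440 / 91.1805 = 15.7928
Rounded: 16 revolutions per day

16 revolutions per day


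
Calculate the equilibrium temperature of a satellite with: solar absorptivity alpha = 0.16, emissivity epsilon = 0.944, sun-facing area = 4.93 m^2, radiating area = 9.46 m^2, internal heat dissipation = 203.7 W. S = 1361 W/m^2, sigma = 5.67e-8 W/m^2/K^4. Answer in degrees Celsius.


Numerator = alpha*S*A_sun + Q_int = 0.16*1361*4.93 + 203.7 = 1277.2568 W
Denominator = eps*sigma*A_rad = 0.944*5.67e-8*9.46 = 5.0634461e-07 W/K^4
T^4 = 2.522505e+09 K^4
T = 224.1083 K = -49.0417 C

-49.0417 degrees Celsius


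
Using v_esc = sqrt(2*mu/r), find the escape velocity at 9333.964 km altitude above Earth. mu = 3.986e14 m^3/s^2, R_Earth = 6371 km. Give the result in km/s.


r = 6371.0 + 9333.964 = 15704.9640 km = 1.5704964e+07 m
v_esc = sqrt(2*mu/r) = sqrt(2*3.986e14 / 1.5704964e+07)
v_esc = 7124.6769 m/s = 7.1247 km/s

7.1247 km/s


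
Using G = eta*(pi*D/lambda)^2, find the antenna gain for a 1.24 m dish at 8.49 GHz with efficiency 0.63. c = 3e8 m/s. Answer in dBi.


lambda = c/f = 3e8 / 8.49e+09 = 0.03533569 m
G = eta*(pi*D/lambda)^2 = 0.63*(pi*1.24/0.03533569)^2
G = 7656.9628 (linear)
G = 10*log10(7656.9628) = 38.8406 dBi

38.8406 dBi


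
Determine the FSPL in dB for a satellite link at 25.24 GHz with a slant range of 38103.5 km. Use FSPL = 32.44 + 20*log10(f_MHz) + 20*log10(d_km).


f = 25.24 GHz = 25240.0000 MHz
d = 38103.5 km
FSPL = 32.44 + 20*log10(25240.0000) + 20*log10(38103.5)
FSPL = 32.44 + 88.0418 + 91.6193
FSPL = 212.1011 dB

212.1011 dB


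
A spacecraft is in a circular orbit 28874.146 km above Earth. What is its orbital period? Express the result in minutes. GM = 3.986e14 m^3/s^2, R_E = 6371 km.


r = 35245.1460 km = 3.5245146e+07 m
T = 2*pi*sqrt(r^3/mu) = 2*pi*sqrt(4.3782236e+22 / 3.986e14)
T = 65850.6691 s = 1097.5112 min

1097.5112 minutes


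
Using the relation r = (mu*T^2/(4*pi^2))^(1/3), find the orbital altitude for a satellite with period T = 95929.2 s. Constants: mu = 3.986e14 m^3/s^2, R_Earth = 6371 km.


T = 95929.2 s
r = (mu*T^2/(4*pi^2))^(1/3) = (3.986e14 * 95929.2^2 / (4*pi^2))^(1/3)
r = 4.5292511e+07 m = 45292.5113 km
alt = r - R_E = 45292.5113 - 6371 = 38921.5113 km

38921.5113 km


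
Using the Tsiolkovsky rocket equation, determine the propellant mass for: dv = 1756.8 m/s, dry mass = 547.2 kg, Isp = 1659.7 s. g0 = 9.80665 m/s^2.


ve = Isp * g0 = 1659.7 * 9.80665 = 16276.097005 m/s
mass ratio = exp(dv/ve) = exp(1756.8/16276.097005) = 1.11397804
m_prop = m_dry * (mr - 1) = 547.2 * (1.11397804 - 1)
m_prop = 62.3688 kg

62.3688 kg


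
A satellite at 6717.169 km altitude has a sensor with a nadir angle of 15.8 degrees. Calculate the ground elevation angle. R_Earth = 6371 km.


r = R_E + alt = 13088.1690 km
Law of sines in the satellite / Earth-center / ground-point triangle:
  sin(nadir)/R_E = sin(90 + el)/r  =>  cos(el) = (r/R_E)*sin(nadir)
cos(el) = (13088.1690 / 6371.0000) * sin(15.8 deg) = 0.5593549
el = arccos(0.5593549) = 55.9888 deg
(Earth-central angle = 90 - nadir - el = 18.2112 deg)

55.9888 degrees


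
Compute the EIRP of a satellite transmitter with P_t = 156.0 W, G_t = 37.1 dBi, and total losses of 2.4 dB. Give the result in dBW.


Pt = 156.0 W = 21.9312 dBW
EIRP = Pt_dBW + Gt - losses = 21.9312 + 37.1 - 2.4 = 56.6312 dBW

56.6312 dBW


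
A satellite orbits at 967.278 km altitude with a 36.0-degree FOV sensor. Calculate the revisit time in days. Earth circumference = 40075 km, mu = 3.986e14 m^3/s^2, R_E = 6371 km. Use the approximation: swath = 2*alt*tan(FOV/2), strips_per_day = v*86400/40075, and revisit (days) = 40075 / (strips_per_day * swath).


swath = 2*967.278*tan(0.3141593) = 628.5753 km
v = sqrt(mu/r) = 7370.0692 m/s = 7.3701 km/s
strips/day = v*86400/40075 = 7.3701*86400/40075 = 15.8896
coverage/day = strips * swath = 15.8896 * 628.5753 = 9987.7836 km
revisit = 40075 / 9987.7836 = 4.0124 days

4.0124 days


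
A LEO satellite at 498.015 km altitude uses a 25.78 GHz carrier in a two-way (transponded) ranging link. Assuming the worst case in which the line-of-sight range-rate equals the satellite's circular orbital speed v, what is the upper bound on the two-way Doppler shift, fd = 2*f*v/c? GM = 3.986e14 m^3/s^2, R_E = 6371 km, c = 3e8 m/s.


r = 6.869015e+06 m
v = sqrt(mu/r) = 7617.6570 m/s (worst-case radial velocity)
f = 25.78 GHz = 2.578e+10 Hz
fd = 2*f*v/c = 2*2.578e+10*7617.6570/3.0e+08
fd = 1.3092213e+06 Hz

1.3092e+06 Hz


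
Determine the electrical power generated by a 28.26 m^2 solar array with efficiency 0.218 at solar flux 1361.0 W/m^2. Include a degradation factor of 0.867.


P = area * eta * S * degradation
P = 28.26 * 0.218 * 1361.0 * 0.867
P = 7269.5223 W

7269.5223 W


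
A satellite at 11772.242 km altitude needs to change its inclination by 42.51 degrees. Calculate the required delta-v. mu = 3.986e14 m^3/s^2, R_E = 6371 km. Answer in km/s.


r = 18143.2420 km = 1.8143242e+07 m
V = sqrt(mu/r) = 4687.1753 m/s
di = 42.51 deg = 0.7419395 rad
dV = 2*V*sin(di/2) = 2*4687.1753*sin(0.3709697)
dV = 3398.3837 m/s = 3.3984 km/s

3.3984 km/s


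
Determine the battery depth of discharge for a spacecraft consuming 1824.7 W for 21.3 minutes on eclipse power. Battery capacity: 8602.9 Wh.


E_used = P * t / 60 = 1824.7 * 21.3 / 60 = 647.7685 Wh
DOD = E_used / E_total * 100 = 647.7685 / 8602.9 * 100
DOD = 7.5297 %

7.5297 %


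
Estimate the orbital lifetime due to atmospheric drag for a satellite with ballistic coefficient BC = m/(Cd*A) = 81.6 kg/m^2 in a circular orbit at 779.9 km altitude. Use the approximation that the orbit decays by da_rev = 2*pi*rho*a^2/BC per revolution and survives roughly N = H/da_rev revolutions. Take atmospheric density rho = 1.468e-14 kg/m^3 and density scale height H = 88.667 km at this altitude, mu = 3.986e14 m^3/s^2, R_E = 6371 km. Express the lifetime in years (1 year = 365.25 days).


a = R_E + alt = 7150.9000 km = 7.1509e+06 m
da_rev = 2*pi*rho*a^2/BC = 2*pi*1.468e-14*(7.1509e+06)^2/81.6 = 0.0578012426 m per revolution
N = H/da_rev = 88667.0000 m / 0.0578012426 m = 1.5339982e+06 revolutions
P = 2*pi*sqrt(a^3/mu) = 6018.0013 s
lifetime = N*P = 1.5339982e+06 * 6018.0013 = 9.231603e+09 s = 106847.2566 days
years = 106847.2566 / 365.25 = 292.5318 years

292.5318 years


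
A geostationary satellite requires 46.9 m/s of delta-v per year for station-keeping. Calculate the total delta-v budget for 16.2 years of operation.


dV = rate * years = 46.9 * 16.2
dV = 759.7800 m/s

759.7800 m/s


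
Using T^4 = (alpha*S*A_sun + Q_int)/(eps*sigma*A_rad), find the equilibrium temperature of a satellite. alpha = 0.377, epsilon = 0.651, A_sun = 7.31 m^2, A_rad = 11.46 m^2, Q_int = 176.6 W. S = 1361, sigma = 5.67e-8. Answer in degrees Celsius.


Numerator = alpha*S*A_sun + Q_int = 0.377*1361*7.31 + 176.6 = 3927.3391 W
Denominator = eps*sigma*A_rad = 0.651*5.67e-8*11.46 = 4.2300808e-07 W/K^4
T^4 = 9.2843121e+09 K^4
T = 310.4112 K = 37.2612 C

37.2612 degrees Celsius


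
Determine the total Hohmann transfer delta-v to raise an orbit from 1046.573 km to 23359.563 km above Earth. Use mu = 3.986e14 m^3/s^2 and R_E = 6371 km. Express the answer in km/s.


r1 = 7417.5730 km = 7.417573e+06 m
r2 = 29730.5630 km = 2.9730563e+07 m
dv1 = sqrt(mu/r1)*(sqrt(2*r2/(r1+r2)) - 1) = 1943.8294 m/s
dv2 = sqrt(mu/r2)*(1 - sqrt(2*r1/(r1+r2))) = 1347.6684 m/s
total dv = |dv1| + |dv2| = 1943.8294 + 1347.6684 = 3291.4977 m/s = 3.2915 km/s

3.2915 km/s


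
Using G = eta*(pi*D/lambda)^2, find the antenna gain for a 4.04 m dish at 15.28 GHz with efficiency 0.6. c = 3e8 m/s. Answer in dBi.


lambda = c/f = 3e8 / 1.528e+10 = 0.01963351 m
G = eta*(pi*D/lambda)^2 = 0.6*(pi*4.04/0.01963351)^2
G = 250736.7111 (linear)
G = 10*log10(250736.7111) = 53.9922 dBi

53.9922 dBi


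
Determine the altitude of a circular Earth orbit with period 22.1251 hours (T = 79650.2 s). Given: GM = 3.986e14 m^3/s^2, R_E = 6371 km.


T = 79650.2 s
r = (mu*T^2/(4*pi^2))^(1/3) = (3.986e14 * 79650.2^2 / (4*pi^2))^(1/3)
r = 4.0011402e+07 m = 40011.4017 km
alt = r - R_E = 40011.4017 - 6371 = 33640.4017 km

33640.4017 km


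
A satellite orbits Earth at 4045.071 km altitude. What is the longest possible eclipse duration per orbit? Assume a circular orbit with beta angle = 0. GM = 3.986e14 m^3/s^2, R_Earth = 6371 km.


r = 10416.0710 km
T = 176.3258 min
Eclipse fraction = arcsin(R_E/r)/pi = arcsin(6371.0000/10416.0710)/pi
= arcsin(0.611651)/pi = 0.2094943
Eclipse duration = 0.2094943 * 176.3258 = 36.9393 min

36.9393 minutes


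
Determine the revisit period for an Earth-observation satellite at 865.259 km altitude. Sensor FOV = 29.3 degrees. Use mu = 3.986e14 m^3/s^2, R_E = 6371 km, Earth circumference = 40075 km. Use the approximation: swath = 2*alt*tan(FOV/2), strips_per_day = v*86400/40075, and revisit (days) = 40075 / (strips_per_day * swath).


swath = 2*865.259*tan(0.2556907) = 452.3792 km
v = sqrt(mu/r) = 7421.8401 m/s = 7.4218 km/s
strips/day = v*86400/40075 = 7.4218*86400/40075 = 16.0012
coverage/day = strips * swath = 16.0012 * 452.3792 = 7238.5971 km
revisit = 40075 / 7238.5971 = 5.5363 days

5.5363 days


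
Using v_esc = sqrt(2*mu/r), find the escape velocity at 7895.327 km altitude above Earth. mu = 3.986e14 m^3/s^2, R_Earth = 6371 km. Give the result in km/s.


r = 6371.0 + 7895.327 = 14266.3270 km = 1.4266327e+07 m
v_esc = sqrt(2*mu/r) = sqrt(2*3.986e14 / 1.4266327e+07)
v_esc = 7475.2816 m/s = 7.4753 km/s

7.4753 km/s


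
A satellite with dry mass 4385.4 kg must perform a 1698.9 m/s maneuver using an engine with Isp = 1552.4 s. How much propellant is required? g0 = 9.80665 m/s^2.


ve = Isp * g0 = 1552.4 * 9.80665 = 15223.843460 m/s
mass ratio = exp(dv/ve) = exp(1698.9/15223.843460) = 1.11805960
m_prop = m_dry * (mr - 1) = 4385.4 * (1.11805960 - 1)
m_prop = 517.7386 kg

517.7386 kg


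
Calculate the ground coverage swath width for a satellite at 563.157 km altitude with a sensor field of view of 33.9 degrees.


FOV = 33.9 deg = 0.5916666 rad
swath = 2 * alt * tan(FOV/2) = 2 * 563.157 * tan(0.2958333)
swath = 2 * 563.157 * 0.3047767
swath = 343.2743 km

343.2743 km


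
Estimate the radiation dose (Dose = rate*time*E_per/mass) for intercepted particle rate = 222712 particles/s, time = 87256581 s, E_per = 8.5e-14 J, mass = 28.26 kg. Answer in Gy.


Total energy deposited = rate * time * E_per
  = 222712 * 87256581 * 8.5e-14 = 1.6518 J
Dose = E_total / mass = 1.6518 / 28.26
Dose = 0.05845055 Gy

0.0585 Gy


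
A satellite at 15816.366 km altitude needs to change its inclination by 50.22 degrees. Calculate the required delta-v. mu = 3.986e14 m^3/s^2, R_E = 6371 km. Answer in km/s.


r = 22187.3660 km = 2.2187366e+07 m
V = sqrt(mu/r) = 4238.5350 m/s
di = 50.22 deg = 0.8765044 rad
dV = 2*V*sin(di/2) = 2*4238.5350*sin(0.4382522)
dV = 3597.3080 m/s = 3.5973 km/s

3.5973 km/s


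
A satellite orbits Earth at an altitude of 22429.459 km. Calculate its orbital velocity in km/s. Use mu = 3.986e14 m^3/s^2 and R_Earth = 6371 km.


r = R_E + alt = 6371.0 + 22429.459 = 28800.4590 km = 2.8800459e+07 m
v = sqrt(mu/r) = sqrt(3.986e14 / 2.8800459e+07) = 3720.2227 m/s = 3.7202 km/s

3.7202 km/s


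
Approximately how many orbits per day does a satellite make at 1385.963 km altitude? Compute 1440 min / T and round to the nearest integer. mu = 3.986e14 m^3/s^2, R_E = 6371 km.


r = 7.756963e+06 m
T = 2*pi*sqrt(r^3/mu) = 6799.0589 s = 113.3176 min
revs/day = 1440 / 113.3176 = 12.7076
Rounded: 13 revolutions per day

13 revolutions per day


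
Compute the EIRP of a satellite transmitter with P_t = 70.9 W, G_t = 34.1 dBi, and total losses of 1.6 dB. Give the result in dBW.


Pt = 70.9 W = 18.5065 dBW
EIRP = Pt_dBW + Gt - losses = 18.5065 + 34.1 - 1.6 = 51.0065 dBW

51.0065 dBW


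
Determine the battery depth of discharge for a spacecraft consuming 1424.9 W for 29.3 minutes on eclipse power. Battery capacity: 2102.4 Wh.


E_used = P * t / 60 = 1424.9 * 29.3 / 60 = 695.8262 Wh
DOD = E_used / E_total * 100 = 695.8262 / 2102.4 * 100
DOD = 33.0968 %

33.0968 %


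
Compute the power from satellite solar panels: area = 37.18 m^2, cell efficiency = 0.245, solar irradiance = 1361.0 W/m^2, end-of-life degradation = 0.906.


P = area * eta * S * degradation
P = 37.18 * 0.245 * 1361.0 * 0.906
P = 11232.1215 W

11232.1215 W


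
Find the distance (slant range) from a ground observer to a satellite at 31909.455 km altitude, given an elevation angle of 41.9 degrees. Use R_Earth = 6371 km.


h = 31909.455 km, el = 41.9 deg
d = -R_E*sin(el) + sqrt((R_E*sin(el))^2 + 2*R_E*h + h^2)
d = -6371.0000*sin(0.731293) + sqrt((6371.0000*0.6678326)^2 + 2*6371.0000*31909.455 + 31909.455^2)
d = 33730.8491 km

33730.8491 km


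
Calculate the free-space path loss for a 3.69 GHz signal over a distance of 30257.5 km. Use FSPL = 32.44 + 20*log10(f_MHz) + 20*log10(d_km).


f = 3.69 GHz = 3690.0000 MHz
d = 30257.5 km
FSPL = 32.44 + 20*log10(3690.0000) + 20*log10(30257.5)
FSPL = 32.44 + 71.3405 + 89.6167
FSPL = 193.3972 dB

193.3972 dB


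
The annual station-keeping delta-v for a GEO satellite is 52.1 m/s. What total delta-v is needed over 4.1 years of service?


dV = rate * years = 52.1 * 4.1
dV = 213.6100 m/s

213.6100 m/s


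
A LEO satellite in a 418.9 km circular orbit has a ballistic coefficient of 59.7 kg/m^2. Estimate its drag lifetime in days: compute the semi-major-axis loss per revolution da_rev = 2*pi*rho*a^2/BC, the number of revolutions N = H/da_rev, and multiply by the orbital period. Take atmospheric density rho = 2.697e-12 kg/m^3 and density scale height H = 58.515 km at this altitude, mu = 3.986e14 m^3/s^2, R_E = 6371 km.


a = R_E + alt = 6789.9000 km = 6.7899e+06 m
da_rev = 2*pi*rho*a^2/BC = 2*pi*2.697e-12*(6.7899e+06)^2/59.7 = 13.086191 m per revolution
N = H/da_rev = 58515.0000 m / 13.086191 m = 4471.5076 revolutions
P = 2*pi*sqrt(a^3/mu) = 5568.0905 s
lifetime = N*P = 4471.5076 * 5568.0905 = 2.4897759e+07 s = 288.1685 days

288.1685 days


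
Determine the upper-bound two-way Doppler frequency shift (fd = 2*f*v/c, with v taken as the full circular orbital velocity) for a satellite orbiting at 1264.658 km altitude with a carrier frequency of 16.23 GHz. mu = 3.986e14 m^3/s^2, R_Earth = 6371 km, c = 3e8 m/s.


r = 7.635658e+06 m
v = sqrt(mu/r) = 7225.1258 m/s (worst-case radial velocity)
f = 16.23 GHz = 1.623e+10 Hz
fd = 2*f*v/c = 2*1.623e+10*7225.1258/3.0e+08
fd = 781758.6114 Hz

781758.6114 Hz


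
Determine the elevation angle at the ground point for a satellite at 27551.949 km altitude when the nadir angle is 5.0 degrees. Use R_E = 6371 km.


r = R_E + alt = 33922.9490 km
Law of sines in the satellite / Earth-center / ground-point triangle:
  sin(nadir)/R_E = sin(90 + el)/r  =>  cos(el) = (r/R_E)*sin(nadir)
cos(el) = (33922.9490 / 6371.0000) * sin(5.0 deg) = 0.4640684
el = arccos(0.4640684) = 62.3501 deg
(Earth-central angle = 90 - nadir - el = 22.6499 deg)

62.3501 degrees


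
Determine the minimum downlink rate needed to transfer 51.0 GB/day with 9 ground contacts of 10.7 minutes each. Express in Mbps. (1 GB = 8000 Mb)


total contact time = 9 * 10.7 * 60 = 5778.0000 s
data = 51.0 GB = 408000.0000 Mb
rate = 408000.0000 / 5778.0000 = 70.6127 Mbps

70.6127 Mbps


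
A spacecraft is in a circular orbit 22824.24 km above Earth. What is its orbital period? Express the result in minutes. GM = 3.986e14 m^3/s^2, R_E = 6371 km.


r = 29195.2400 km = 2.919524e+07 m
T = 2*pi*sqrt(r^3/mu) = 2*pi*sqrt(2.4884914e+22 / 3.986e14)
T = 49645.4322 s = 827.4239 min

827.4239 minutes


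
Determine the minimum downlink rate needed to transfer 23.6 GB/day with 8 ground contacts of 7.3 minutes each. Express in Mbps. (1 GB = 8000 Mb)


total contact time = 8 * 7.3 * 60 = 3504.0000 s
data = 23.6 GB = 188800.0000 Mb
rate = 188800.0000 / 3504.0000 = 53.8813 Mbps

53.8813 Mbps


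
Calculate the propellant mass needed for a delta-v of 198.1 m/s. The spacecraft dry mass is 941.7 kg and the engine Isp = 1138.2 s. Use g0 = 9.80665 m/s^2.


ve = Isp * g0 = 1138.2 * 9.80665 = 11161.929030 m/s
mass ratio = exp(dv/ve) = exp(198.1/11161.929030) = 1.01790626
m_prop = m_dry * (mr - 1) = 941.7 * (1.01790626 - 1)
m_prop = 16.8623 kg

16.8623 kg


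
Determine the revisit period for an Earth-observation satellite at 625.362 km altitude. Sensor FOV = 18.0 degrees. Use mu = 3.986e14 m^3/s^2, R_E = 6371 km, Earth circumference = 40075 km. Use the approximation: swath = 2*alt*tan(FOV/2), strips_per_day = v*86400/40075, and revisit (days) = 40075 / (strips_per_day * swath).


swath = 2*625.362*tan(0.1570796) = 198.0952 km
v = sqrt(mu/r) = 7548.0108 m/s = 7.5480 km/s
strips/day = v*86400/40075 = 7.5480*86400/40075 = 16.2732
coverage/day = strips * swath = 16.2732 * 198.0952 = 3223.6414 km
revisit = 40075 / 3223.6414 = 12.4316 days

12.4316 days


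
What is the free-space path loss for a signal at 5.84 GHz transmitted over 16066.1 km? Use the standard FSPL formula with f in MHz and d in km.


f = 5.84 GHz = 5840.0000 MHz
d = 16066.1 km
FSPL = 32.44 + 20*log10(5840.0000) + 20*log10(16066.1)
FSPL = 32.44 + 75.3283 + 84.1182
FSPL = 191.8865 dB

191.8865 dB


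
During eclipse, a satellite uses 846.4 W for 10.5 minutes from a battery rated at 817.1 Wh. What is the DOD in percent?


E_used = P * t / 60 = 846.4 * 10.5 / 60 = 148.1200 Wh
DOD = E_used / E_total * 100 = 148.1200 / 817.1 * 100
DOD = 18.1275 %

18.1275 %


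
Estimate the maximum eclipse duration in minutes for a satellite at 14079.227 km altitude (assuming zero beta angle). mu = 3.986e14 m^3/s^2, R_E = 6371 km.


r = 20450.2270 km
T = 485.0731 min
Eclipse fraction = arcsin(R_E/r)/pi = arcsin(6371.0000/20450.2270)/pi
= arcsin(0.3115369)/pi = 0.1008437
Eclipse duration = 0.1008437 * 485.0731 = 48.9166 min

48.9166 minutes


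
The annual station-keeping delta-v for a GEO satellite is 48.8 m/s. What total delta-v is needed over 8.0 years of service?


dV = rate * years = 48.8 * 8.0
dV = 390.4000 m/s

390.4000 m/s


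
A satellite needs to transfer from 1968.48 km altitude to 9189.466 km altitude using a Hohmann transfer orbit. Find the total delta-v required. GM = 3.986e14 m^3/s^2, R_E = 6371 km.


r1 = 8339.4800 km = 8.33948e+06 m
r2 = 15560.4660 km = 1.5560466e+07 m
dv1 = sqrt(mu/r1)*(sqrt(2*r2/(r1+r2)) - 1) = 975.5726 m/s
dv2 = sqrt(mu/r2)*(1 - sqrt(2*r1/(r1+r2))) = 833.1631 m/s
total dv = |dv1| + |dv2| = 975.5726 + 833.1631 = 1808.7357 m/s = 1.8087 km/s

1.8087 km/s


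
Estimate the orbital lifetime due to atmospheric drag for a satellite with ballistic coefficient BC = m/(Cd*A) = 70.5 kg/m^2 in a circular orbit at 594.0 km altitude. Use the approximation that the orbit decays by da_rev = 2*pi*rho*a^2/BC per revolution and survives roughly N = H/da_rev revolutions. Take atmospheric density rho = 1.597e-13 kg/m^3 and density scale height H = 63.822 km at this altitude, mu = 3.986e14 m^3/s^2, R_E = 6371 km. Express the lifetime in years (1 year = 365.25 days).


a = R_E + alt = 6965.0000 km = 6.965e+06 m
da_rev = 2*pi*rho*a^2/BC = 2*pi*1.597e-13*(6.965e+06)^2/70.5 = 0.690459022 m per revolution
N = H/da_rev = 63822.0000 m / 0.690459022 m = 92434.1604 revolutions
P = 2*pi*sqrt(a^3/mu) = 5784.8607 s
lifetime = N*P = 92434.1604 * 5784.8607 = 5.3471874e+08 s = 6188.8743 days
years = 6188.8743 / 365.25 = 16.9442 years

16.9442 years


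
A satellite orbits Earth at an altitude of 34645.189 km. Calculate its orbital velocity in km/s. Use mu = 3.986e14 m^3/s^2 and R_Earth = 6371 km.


r = R_E + alt = 6371.0 + 34645.189 = 41016.1890 km = 4.1016189e+07 m
v = sqrt(mu/r) = sqrt(3.986e14 / 4.1016189e+07) = 3117.3890 m/s = 3.1174 km/s

3.1174 km/s


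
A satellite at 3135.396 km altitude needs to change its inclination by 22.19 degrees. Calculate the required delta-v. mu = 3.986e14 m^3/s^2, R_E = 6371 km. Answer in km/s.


r = 9506.3960 km = 9.506396e+06 m
V = sqrt(mu/r) = 6475.3120 m/s
di = 22.19 deg = 0.3872886 rad
dV = 2*V*sin(di/2) = 2*6475.3120*sin(0.1936443)
dV = 2492.1706 m/s = 2.4922 km/s

2.4922 km/s


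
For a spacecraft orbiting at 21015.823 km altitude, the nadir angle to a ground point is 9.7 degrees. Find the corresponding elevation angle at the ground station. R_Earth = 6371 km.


r = R_E + alt = 27386.8230 km
Law of sines in the satellite / Earth-center / ground-point triangle:
  sin(nadir)/R_E = sin(90 + el)/r  =>  cos(el) = (r/R_E)*sin(nadir)
cos(el) = (27386.8230 / 6371.0000) * sin(9.7 deg) = 0.7242801
el = arccos(0.7242801) = 43.5910 deg
(Earth-central angle = 90 - nadir - el = 36.7090 deg)

43.5910 degrees


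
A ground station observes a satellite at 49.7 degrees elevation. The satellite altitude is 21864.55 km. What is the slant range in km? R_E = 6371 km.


h = 21864.55 km, el = 49.7 deg
d = -R_E*sin(el) + sqrt((R_E*sin(el))^2 + 2*R_E*h + h^2)
d = -6371.0000*sin(0.8674286) + sqrt((6371.0000*0.7626683)^2 + 2*6371.0000*21864.55 + 21864.55^2)
d = 23074.2843 km

23074.2843 km


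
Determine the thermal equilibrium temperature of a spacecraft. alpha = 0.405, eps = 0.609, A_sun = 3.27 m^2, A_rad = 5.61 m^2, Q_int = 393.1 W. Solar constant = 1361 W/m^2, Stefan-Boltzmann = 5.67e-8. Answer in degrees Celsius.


Numerator = alpha*S*A_sun + Q_int = 0.405*1361*3.27 + 393.1 = 2195.5404 W
Denominator = eps*sigma*A_rad = 0.609*5.67e-8*5.61 = 1.9371498e-07 W/K^4
T^4 = 1.133387e+10 K^4
T = 326.2831 K = 53.1331 C

53.1331 degrees Celsius


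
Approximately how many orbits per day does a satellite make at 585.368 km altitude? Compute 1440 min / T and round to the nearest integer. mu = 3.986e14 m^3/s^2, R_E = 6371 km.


r = 6.956368e+06 m
T = 2*pi*sqrt(r^3/mu) = 5774.1099 s = 96.2352 min
revs/day = 1440 / 96.2352 = 14.9633
Rounded: 15 revolutions per day

15 revolutions per day


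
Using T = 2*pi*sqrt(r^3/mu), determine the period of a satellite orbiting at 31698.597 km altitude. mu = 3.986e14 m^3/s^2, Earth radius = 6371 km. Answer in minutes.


r = 38069.5970 km = 3.8069597e+07 m
T = 2*pi*sqrt(r^3/mu) = 2*pi*sqrt(5.5174047e+22 / 3.986e14)
T = 73922.8395 s = 1232.0473 min

1232.0473 minutes


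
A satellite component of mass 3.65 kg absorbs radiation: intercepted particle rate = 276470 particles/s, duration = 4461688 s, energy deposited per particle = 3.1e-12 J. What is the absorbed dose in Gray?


Total energy deposited = rate * time * E_per
  = 276470 * 4461688 * 3.1e-12 = 3.8239 J
Dose = E_total / mass = 3.8239 / 3.65
Dose = 1.0476 Gy

1.0476 Gy


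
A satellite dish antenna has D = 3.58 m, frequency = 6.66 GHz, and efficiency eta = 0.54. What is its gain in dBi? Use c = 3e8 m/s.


lambda = c/f = 3e8 / 6.66e+09 = 0.04504505 m
G = eta*(pi*D/lambda)^2 = 0.54*(pi*3.58/0.04504505)^2
G = 33663.9837 (linear)
G = 10*log10(33663.9837) = 45.2717 dBi

45.2717 dBi


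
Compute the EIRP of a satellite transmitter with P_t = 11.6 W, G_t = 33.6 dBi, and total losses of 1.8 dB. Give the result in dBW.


Pt = 11.6 W = 10.6446 dBW
EIRP = Pt_dBW + Gt - losses = 10.6446 + 33.6 - 1.8 = 42.4446 dBW

42.4446 dBW


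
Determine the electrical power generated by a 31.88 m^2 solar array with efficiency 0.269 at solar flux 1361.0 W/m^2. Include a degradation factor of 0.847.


P = area * eta * S * degradation
P = 31.88 * 0.269 * 1361.0 * 0.847
P = 9885.8070 W

9885.8070 W


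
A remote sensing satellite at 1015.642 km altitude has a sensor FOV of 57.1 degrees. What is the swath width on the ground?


FOV = 57.1 deg = 0.996583 rad
swath = 2 * alt * tan(FOV/2) = 2 * 1015.642 * tan(0.4982915)
swath = 2 * 1015.642 * 0.5440862
swath = 1105.1935 km

1105.1935 km


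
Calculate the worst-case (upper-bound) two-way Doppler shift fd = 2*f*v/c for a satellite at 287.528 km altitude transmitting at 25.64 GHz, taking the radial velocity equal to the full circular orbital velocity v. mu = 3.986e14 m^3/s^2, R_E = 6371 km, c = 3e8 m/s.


r = 6.658528e+06 m
v = sqrt(mu/r) = 7737.1236 m/s (worst-case radial velocity)
f = 25.64 GHz = 2.564e+10 Hz
fd = 2*f*v/c = 2*2.564e+10*7737.1236/3.0e+08
fd = 1.3225323e+06 Hz

1.3225e+06 Hz


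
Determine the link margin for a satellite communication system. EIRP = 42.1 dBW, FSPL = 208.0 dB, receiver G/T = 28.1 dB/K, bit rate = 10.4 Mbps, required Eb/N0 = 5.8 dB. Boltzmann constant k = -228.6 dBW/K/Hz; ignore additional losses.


C/N0 = EIRP - FSPL + G/T - k = 42.1 - 208.0 + 28.1 - (-228.6)
C/N0 = 90.8000 dB-Hz
R_b = 10.4 Mbps = 1.04e+07 bps -> 10*log10(R_b) = 70.1703 dB-Hz
Eb/N0 = C/N0 - 10*log10(R_b) = 90.8000 - 70.1703 = 20.6297 dB
Margin = Eb/N0 - Eb/N0_req = 20.6297 - 5.8 = 14.8297 dB (link closes)

14.8297 dB


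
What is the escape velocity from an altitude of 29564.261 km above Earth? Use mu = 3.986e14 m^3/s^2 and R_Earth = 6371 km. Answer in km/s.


r = 6371.0 + 29564.261 = 35935.2610 km = 3.5935261e+07 m
v_esc = sqrt(2*mu/r) = sqrt(2*3.986e14 / 3.5935261e+07)
v_esc = 4710.0253 m/s = 4.7100 km/s

4.7100 km/s


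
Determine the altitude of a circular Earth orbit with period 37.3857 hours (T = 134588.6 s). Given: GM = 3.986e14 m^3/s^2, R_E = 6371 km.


T = 134588.6 s
r = (mu*T^2/(4*pi^2))^(1/3) = (3.986e14 * 134588.6^2 / (4*pi^2))^(1/3)
r = 5.6762917e+07 m = 56762.9167 km
alt = r - R_E = 56762.9167 - 6371 = 50391.9167 km

50391.9167 km


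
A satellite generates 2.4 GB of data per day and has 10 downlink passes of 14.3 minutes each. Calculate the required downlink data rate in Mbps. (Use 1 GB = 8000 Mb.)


total contact time = 10 * 14.3 * 60 = 8580.0000 s
data = 2.4 GB = 19200.0000 Mb
rate = 19200.0000 / 8580.0000 = 2.2378 Mbps

2.2378 Mbps


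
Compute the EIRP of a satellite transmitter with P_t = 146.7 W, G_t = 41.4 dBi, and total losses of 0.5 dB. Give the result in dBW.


Pt = 146.7 W = 21.6643 dBW
EIRP = Pt_dBW + Gt - losses = 21.6643 + 41.4 - 0.5 = 62.5643 dBW

62.5643 dBW


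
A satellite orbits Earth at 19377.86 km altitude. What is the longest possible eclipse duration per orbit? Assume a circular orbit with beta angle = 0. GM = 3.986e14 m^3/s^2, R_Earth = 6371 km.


r = 25748.8600 km
T = 685.3256 min
Eclipse fraction = arcsin(R_E/r)/pi = arcsin(6371.0000/25748.8600)/pi
= arcsin(0.2474284)/pi = 0.07958551
Eclipse duration = 0.07958551 * 685.3256 = 54.5420 min

54.5420 minutes


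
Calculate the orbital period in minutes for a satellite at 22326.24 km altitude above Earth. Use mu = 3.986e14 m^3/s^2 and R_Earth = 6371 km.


r = 28697.2400 km = 2.869724e+07 m
T = 2*pi*sqrt(r^3/mu) = 2*pi*sqrt(2.3633084e+22 / 3.986e14)
T = 48380.6185 s = 806.3436 min

806.3436 minutes


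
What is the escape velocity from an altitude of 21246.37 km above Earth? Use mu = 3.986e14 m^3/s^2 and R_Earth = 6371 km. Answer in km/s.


r = 6371.0 + 21246.37 = 27617.3700 km = 2.761737e+07 m
v_esc = sqrt(2*mu/r) = sqrt(2*3.986e14 / 2.761737e+07)
v_esc = 5372.6987 m/s = 5.3727 km/s

5.3727 km/s


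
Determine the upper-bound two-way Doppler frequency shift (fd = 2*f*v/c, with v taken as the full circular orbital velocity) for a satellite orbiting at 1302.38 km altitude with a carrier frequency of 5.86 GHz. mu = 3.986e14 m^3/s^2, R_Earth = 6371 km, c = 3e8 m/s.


r = 7.67338e+06 m
v = sqrt(mu/r) = 7207.3447 m/s (worst-case radial velocity)
f = 5.86 GHz = 5.86e+09 Hz
fd = 2*f*v/c = 2*5.86e+09*7207.3447/3.0e+08
fd = 281566.9336 Hz

281566.9336 Hz


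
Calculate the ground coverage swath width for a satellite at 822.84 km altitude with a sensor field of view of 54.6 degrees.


FOV = 54.6 deg = 0.9529498 rad
swath = 2 * alt * tan(FOV/2) = 2 * 822.84 * tan(0.4764749)
swath = 2 * 822.84 * 0.5161385
swath = 849.3988 km

849.3988 km


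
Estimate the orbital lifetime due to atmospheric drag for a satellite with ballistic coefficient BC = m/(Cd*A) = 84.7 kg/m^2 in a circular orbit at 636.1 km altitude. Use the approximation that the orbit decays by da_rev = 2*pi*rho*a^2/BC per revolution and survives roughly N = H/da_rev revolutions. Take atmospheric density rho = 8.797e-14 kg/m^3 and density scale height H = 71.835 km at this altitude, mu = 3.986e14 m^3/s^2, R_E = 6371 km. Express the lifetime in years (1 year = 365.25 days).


a = R_E + alt = 7007.1000 km = 7.0071e+06 m
da_rev = 2*pi*rho*a^2/BC = 2*pi*8.797e-14*(7.0071e+06)^2/84.7 = 0.320411194 m per revolution
N = H/da_rev = 71835.0000 m / 0.320411194 m = 224196.2867 revolutions
P = 2*pi*sqrt(a^3/mu) = 5837.3898 s
lifetime = N*P = 224196.2867 * 5837.3898 = 1.3087211e+09 s = 15147.2351 days
years = 15147.2351 / 365.25 = 41.4709 years

41.4709 years


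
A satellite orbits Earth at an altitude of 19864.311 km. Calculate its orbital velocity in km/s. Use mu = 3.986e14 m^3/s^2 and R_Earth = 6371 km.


r = R_E + alt = 6371.0 + 19864.311 = 26235.3110 km = 2.6235311e+07 m
v = sqrt(mu/r) = sqrt(3.986e14 / 2.6235311e+07) = 3897.8537 m/s = 3.8979 km/s

3.8979 km/s


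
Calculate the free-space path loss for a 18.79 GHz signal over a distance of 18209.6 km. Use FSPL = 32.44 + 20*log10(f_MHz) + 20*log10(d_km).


f = 18.79 GHz = 18790.0000 MHz
d = 18209.6 km
FSPL = 32.44 + 20*log10(18790.0000) + 20*log10(18209.6)
FSPL = 32.44 + 85.4785 + 85.2060
FSPL = 203.1245 dB

203.1245 dB


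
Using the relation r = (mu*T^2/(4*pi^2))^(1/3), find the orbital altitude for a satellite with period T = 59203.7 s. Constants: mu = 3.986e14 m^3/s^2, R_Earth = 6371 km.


T = 59203.7 s
r = (mu*T^2/(4*pi^2))^(1/3) = (3.986e14 * 59203.7^2 / (4*pi^2))^(1/3)
r = 3.2831578e+07 m = 32831.5776 km
alt = r - R_E = 32831.5776 - 6371 = 26460.5776 km

26460.5776 km


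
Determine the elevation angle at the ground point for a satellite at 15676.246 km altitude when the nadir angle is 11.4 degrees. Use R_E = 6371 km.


r = R_E + alt = 22047.2460 km
Law of sines in the satellite / Earth-center / ground-point triangle:
  sin(nadir)/R_E = sin(90 + el)/r  =>  cos(el) = (r/R_E)*sin(nadir)
cos(el) = (22047.2460 / 6371.0000) * sin(11.4 deg) = 0.6840057
el = arccos(0.6840057) = 46.8425 deg
(Earth-central angle = 90 - nadir - el = 31.7575 deg)

46.8425 degrees


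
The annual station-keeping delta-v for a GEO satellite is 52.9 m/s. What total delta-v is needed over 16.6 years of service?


dV = rate * years = 52.9 * 16.6
dV = 878.1400 m/s

878.1400 m/s


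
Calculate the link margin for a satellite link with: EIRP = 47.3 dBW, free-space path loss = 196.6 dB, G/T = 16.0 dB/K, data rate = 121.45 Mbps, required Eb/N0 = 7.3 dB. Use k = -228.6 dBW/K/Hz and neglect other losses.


C/N0 = EIRP - FSPL + G/T - k = 47.3 - 196.6 + 16.0 - (-228.6)
C/N0 = 95.3000 dB-Hz
R_b = 121.45 Mbps = 1.2145e+08 bps -> 10*log10(R_b) = 80.8440 dB-Hz
Eb/N0 = C/N0 - 10*log10(R_b) = 95.3000 - 80.8440 = 14.4560 dB
Margin = Eb/N0 - Eb/N0_req = 14.4560 - 7.3 = 7.1560 dB (link closes)

7.1560 dB


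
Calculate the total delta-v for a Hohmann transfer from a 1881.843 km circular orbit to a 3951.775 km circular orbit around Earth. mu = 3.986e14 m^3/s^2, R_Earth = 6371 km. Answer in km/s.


r1 = 8252.8430 km = 8.252843e+06 m
r2 = 10322.7750 km = 1.0322775e+07 m
dv1 = sqrt(mu/r1)*(sqrt(2*r2/(r1+r2)) - 1) = 376.9879 m/s
dv2 = sqrt(mu/r2)*(1 - sqrt(2*r1/(r1+r2))) = 356.4439 m/s
total dv = |dv1| + |dv2| = 376.9879 + 356.4439 = 733.4318 m/s = 0.7334318 km/s

0.7334 km/s


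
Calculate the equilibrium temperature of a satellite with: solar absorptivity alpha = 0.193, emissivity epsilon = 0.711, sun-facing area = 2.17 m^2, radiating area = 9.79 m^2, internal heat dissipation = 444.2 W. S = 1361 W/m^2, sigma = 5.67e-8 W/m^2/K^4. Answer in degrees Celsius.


Numerator = alpha*S*A_sun + Q_int = 0.193*1361*2.17 + 444.2 = 1014.2004 W
Denominator = eps*sigma*A_rad = 0.711*5.67e-8*9.79 = 3.9467112e-07 W/K^4
T^4 = 2.5697355e+09 K^4
T = 225.1501 K = -47.9999 C

-47.9999 degrees Celsius


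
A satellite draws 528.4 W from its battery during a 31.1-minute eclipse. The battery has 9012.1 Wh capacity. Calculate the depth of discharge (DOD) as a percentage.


E_used = P * t / 60 = 528.4 * 31.1 / 60 = 273.8873 Wh
DOD = E_used / E_total * 100 = 273.8873 / 9012.1 * 100
DOD = 3.0391 %

3.0391 %


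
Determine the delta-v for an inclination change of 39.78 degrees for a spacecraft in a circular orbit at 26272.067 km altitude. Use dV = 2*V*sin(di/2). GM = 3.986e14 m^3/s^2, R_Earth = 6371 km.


r = 32643.0670 km = 3.2643067e+07 m
V = sqrt(mu/r) = 3494.4044 m/s
di = 39.78 deg = 0.694292 rad
dV = 2*V*sin(di/2) = 2*3494.4044*sin(0.347146)
dV = 2377.7006 m/s = 2.3777 km/s

2.3777 km/s


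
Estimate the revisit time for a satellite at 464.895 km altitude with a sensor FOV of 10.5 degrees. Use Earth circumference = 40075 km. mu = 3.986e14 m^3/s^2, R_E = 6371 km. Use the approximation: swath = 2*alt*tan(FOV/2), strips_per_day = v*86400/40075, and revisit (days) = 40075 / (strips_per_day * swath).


swath = 2*464.895*tan(0.09162979) = 85.4357 km
v = sqrt(mu/r) = 7636.0885 m/s = 7.6361 km/s
strips/day = v*86400/40075 = 7.6361*86400/40075 = 16.4631
coverage/day = strips * swath = 16.4631 * 85.4357 = 1406.5350 km
revisit = 40075 / 1406.5350 = 28.4920 days

28.4920 days


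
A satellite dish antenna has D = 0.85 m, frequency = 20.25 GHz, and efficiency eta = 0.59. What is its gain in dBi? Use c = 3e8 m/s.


lambda = c/f = 3e8 / 2.025e+10 = 0.01481481 m
G = eta*(pi*D/lambda)^2 = 0.59*(pi*0.85/0.01481481)^2
G = 19168.8983 (linear)
G = 10*log10(19168.8983) = 42.8260 dBi

42.8260 dBi


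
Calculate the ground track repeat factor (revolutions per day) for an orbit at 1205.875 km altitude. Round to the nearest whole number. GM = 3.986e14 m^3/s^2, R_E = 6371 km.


r = 7.576875e+06 m
T = 2*pi*sqrt(r^3/mu) = 6563.6650 s = 109.3944 min
revs/day = 1440 / 109.3944 = 13.1634
Rounded: 13 revolutions per day

13 revolutions per day


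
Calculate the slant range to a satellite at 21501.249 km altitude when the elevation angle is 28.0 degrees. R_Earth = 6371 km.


h = 21501.249 km, el = 28.0 deg
d = -R_E*sin(el) + sqrt((R_E*sin(el))^2 + 2*R_E*h + h^2)
d = -6371.0000*sin(0.4886922) + sqrt((6371.0000*0.4694716)^2 + 2*6371.0000*21501.249 + 21501.249^2)
d = 24307.6912 km

24307.6912 km


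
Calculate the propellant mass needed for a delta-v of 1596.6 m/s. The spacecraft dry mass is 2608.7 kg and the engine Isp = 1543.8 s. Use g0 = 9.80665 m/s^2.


ve = Isp * g0 = 1543.8 * 9.80665 = 15139.506270 m/s
mass ratio = exp(dv/ve) = exp(1596.6/15139.506270) = 1.11122075
m_prop = m_dry * (mr - 1) = 2608.7 * (1.11122075 - 1)
m_prop = 290.1416 kg

290.1416 kg


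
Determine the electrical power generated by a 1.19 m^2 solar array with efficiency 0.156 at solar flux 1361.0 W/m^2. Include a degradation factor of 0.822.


P = area * eta * S * degradation
P = 1.19 * 0.156 * 1361.0 * 0.822
P = 207.6833 W

207.6833 W


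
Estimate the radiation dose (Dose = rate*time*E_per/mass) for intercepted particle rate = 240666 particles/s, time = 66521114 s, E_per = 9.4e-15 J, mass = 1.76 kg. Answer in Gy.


Total energy deposited = rate * time * E_per
  = 240666 * 66521114 * 9.4e-15 = 0.1504881 J
Dose = E_total / mass = 0.1504881 / 1.76
Dose = 0.08550459 Gy

0.0855 Gy


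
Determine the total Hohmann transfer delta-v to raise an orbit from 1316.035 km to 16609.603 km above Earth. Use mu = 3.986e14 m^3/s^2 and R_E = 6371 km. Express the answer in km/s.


r1 = 7687.0350 km = 7.687035e+06 m
r2 = 22980.6030 km = 2.2980603e+07 m
dv1 = sqrt(mu/r1)*(sqrt(2*r2/(r1+r2)) - 1) = 1614.5152 m/s
dv2 = sqrt(mu/r2)*(1 - sqrt(2*r1/(r1+r2))) = 1215.9616 m/s
total dv = |dv1| + |dv2| = 1614.5152 + 1215.9616 = 2830.4767 m/s = 2.8305 km/s

2.8305 km/s


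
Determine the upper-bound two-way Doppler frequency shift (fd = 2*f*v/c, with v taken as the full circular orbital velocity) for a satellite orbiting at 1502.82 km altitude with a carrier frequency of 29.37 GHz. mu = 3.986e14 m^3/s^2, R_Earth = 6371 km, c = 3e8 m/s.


r = 7.87382e+06 m
v = sqrt(mu/r) = 7115.0164 m/s (worst-case radial velocity)
f = 29.37 GHz = 2.937e+10 Hz
fd = 2*f*v/c = 2*2.937e+10*7115.0164/3.0e+08
fd = 1.3931202e+06 Hz

1.3931e+06 Hz


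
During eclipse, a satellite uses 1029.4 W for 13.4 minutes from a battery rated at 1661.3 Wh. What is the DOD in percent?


E_used = P * t / 60 = 1029.4 * 13.4 / 60 = 229.8993 Wh
DOD = E_used / E_total * 100 = 229.8993 / 1661.3 * 100
DOD = 13.8385 %

13.8385 %


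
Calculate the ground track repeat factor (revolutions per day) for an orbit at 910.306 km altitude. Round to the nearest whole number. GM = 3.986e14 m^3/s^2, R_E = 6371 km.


r = 7.281306e+06 m
T = 2*pi*sqrt(r^3/mu) = 6183.3687 s = 103.0561 min
revs/day = 1440 / 103.0561 = 13.9730
Rounded: 14 revolutions per day

14 revolutions per day


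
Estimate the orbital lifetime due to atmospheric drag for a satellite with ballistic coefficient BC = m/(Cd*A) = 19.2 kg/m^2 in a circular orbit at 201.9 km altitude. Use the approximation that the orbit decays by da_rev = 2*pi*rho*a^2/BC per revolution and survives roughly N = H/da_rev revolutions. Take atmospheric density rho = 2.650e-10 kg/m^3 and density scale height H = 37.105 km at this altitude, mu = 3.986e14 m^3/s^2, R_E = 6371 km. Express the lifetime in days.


a = R_E + alt = 6572.9000 km = 6.5729e+06 m
da_rev = 2*pi*rho*a^2/BC = 2*pi*2.650e-10*(6.5729e+06)^2/19.2 = 3746.610652 m per revolution
N = H/da_rev = 37105.0000 m / 3746.610652 m = 9.9036 revolutions
P = 2*pi*sqrt(a^3/mu) = 5303.3069 s
lifetime = N*P = 9.9036 * 5303.3069 = 52521.9245 s = 0.6078926 days

0.6079 days


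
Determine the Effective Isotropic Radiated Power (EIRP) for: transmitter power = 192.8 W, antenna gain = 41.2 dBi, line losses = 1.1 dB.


Pt = 192.8 W = 22.8511 dBW
EIRP = Pt_dBW + Gt - losses = 22.8511 + 41.2 - 1.1 = 62.9511 dBW

62.9511 dBW


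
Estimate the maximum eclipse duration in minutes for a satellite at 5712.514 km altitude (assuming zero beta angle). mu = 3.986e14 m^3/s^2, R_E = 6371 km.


r = 12083.5140 km
T = 220.3179 min
Eclipse fraction = arcsin(R_E/r)/pi = arcsin(6371.0000/12083.5140)/pi
= arcsin(0.5272473)/pi = 0.1767759
Eclipse duration = 0.1767759 * 220.3179 = 38.9469 min

38.9469 minutes
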